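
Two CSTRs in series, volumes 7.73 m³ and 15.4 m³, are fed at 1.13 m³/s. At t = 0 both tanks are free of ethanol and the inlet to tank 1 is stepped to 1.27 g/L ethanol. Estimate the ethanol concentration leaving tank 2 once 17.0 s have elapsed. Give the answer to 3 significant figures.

Species balance on tank i: dCᵢ/dt = (Cᵢ₋₁ − Cᵢ)/τᵢ with τᵢ = Vᵢ/Q.
τ₁ = 7.73/1.13 = 6.8407 s; τ₂ = 15.4/1.13 = 13.628 s.
Solving the cascade with C₁(0)=C₂(0)=0 gives C₂(t) = C_in[1 − (τ₁ e^(−t/τ₁) − τ₂ e^(−t/τ₂))/(τ₁ − τ₂)].
At t = 17.0: e^(−t/τ₁) = 0.083315, e^(−t/τ₂) = 0.28725.
C₂ = 1.27·[1 − (6.8407·0.083315 − 13.628·0.28725)/(-6.7876)] = 1.27·0.50722 = 0.64417 g/L.

0.644 g/L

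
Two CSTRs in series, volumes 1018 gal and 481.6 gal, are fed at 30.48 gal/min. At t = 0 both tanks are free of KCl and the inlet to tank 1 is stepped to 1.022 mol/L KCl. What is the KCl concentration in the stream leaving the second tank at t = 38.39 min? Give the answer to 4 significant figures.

Each tank obeys Vᵢ dCᵢ/dt = Q(Cᵢ₋₁ − Cᵢ), so τᵢ = Vᵢ/Q.
τ₁ = 1018/30.48 = 33.3990 min; τ₂ = 481.6/30.48 = 15.8005 min.
Tank 1: C₁ = C_in(1 − e^(−t/τ₁)). Tank 2 (τ₁ ≠ τ₂): C₂ = C_in[1 − (τ₁ e^(−t/τ₁) − τ₂ e^(−t/τ₂))/(τ₁ − τ₂)].
At t = 38.39: e^(−t/τ₁) = 0.316815, e^(−t/τ₂) = 0.0880662.
C₂ = 1.022·[1 − (33.3990·0.316815 − 15.8005·0.0880662)/(17.5984)] = 1.022·0.477806 = 0.488318 mol/L.

0.4883 mol/L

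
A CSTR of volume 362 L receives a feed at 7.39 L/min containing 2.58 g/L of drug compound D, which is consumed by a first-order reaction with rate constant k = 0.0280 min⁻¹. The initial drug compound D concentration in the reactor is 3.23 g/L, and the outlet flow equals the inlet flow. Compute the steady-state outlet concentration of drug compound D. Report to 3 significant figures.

1.09 g/L

Accumulation = in − out − consumed: V dC/dt = Q C_in − Q C − k V C.
Steady state (dC/dt = 0): C_ss = Q C_in/(Q + kV) = C_in/(1 + kV/Q).
C_ss = 7.39·2.58/(7.39 + 0.0280·362) = 19.066/17.526 = 1.0879 g/L.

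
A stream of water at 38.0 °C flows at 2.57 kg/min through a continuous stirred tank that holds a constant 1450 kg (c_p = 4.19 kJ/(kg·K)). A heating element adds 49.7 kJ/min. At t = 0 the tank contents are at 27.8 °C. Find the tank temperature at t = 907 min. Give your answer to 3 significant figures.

M c_p dT/dt = ṁ c_p (T_in − T) + Q̇.
Rearrange: dT/dt = (T_ss − T)/τ with τ = M/ṁ = 564.20 min and T_ss = T_in + Q̇/(ṁ c_p) = 42.615 °C.
Solution: T(t) = T_ss + (T₀ − T_ss) e^(−t/τ).
T(907) = 42.615 + (-14.815)·e^(−907/564.20) = 42.615 + (-14.815)·0.20037 = 39.647 °C.

39.6 °C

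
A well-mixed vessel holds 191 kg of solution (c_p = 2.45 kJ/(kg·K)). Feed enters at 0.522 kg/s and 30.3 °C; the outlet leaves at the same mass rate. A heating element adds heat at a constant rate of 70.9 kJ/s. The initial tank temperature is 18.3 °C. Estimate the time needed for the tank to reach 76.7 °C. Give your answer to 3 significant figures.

First-law balance (no shaft work): M c_p dT/dt = ṁ c_p (T_in − T) + 70.9.
τ = M/ṁ = 365.90 s; T_ss = T_in + Q̇/(ṁ c_p) = 85.738 °C.
T(t) = T_ss + (T₀ − T_ss) e^(−t/τ). Set T = 76.7:
e^(−t/τ) = (76.7 − 85.738)/(18.3 − 85.738) = 0.13402
t = −365.90 · ln(0.13402) = 735.37 s.

735 s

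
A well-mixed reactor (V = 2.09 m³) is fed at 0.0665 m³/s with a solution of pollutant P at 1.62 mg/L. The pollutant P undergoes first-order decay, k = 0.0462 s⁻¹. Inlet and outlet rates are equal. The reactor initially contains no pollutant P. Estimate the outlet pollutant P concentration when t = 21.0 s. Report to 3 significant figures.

0.532 mg/L

Accumulation = in − out − consumed: V dC/dt = Q C_in − Q C − k V C.
dC/dt = (Q/V) C_in − (Q/V + k) C; effective rate a = Q/V + k = 0.031818 + 0.0462 = 0.078018 s⁻¹.
C_ss = Q C_in/(Q + kV) = 0.66069 mg/L; C(t) = C_ss + (C₀ − C_ss) e^(−a t).
C(21.0) = 0.66069 + (-0.66069)·e^(−0.078018·21.0) = 0.66069 + (-0.66069)·0.19429 = 0.53232 mg/L.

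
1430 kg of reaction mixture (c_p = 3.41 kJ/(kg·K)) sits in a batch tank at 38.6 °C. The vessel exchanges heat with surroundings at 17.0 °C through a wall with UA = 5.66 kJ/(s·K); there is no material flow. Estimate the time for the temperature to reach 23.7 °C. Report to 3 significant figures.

1010 s

First-law balance (no shaft work): M c_p dT/dt = −UA(T − T_amb).
τ = M c_p/UA = 861.54 s; T_ss = T_amb = 17.000 °C.
T(t) = T_ss + (T₀ − T_ss)e^(−t/τ); set T = 23.7:
t = −τ ln[(T − T_ss)/(T₀ − T_ss)] = −861.54 · ln(0.31019) = 1008.5 s.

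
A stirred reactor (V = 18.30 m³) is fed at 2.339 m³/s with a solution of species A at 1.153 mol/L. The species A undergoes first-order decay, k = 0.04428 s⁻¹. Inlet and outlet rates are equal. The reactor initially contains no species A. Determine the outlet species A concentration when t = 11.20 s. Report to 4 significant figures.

0.7317 mol/L

Species balance: V dC/dt = Q C_in − Q C − k V C.
This is linear with rate a = Q/V + k = 0.172094 s⁻¹.
C_ss = Q C_in/(Q + kV) = 0.856332 mol/L; C(t) = C_ss + (C₀ − C_ss) e^(−a t).
C(11.20) = 0.856332 + (-0.856332)·e^(−0.172094·11.20) = 0.856332 + (-0.856332)·0.145518 = 0.731720 mol/L.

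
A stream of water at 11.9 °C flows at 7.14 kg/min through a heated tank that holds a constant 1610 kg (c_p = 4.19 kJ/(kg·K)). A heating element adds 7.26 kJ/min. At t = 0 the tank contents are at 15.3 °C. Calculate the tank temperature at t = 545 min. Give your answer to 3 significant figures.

M c_p dT/dt = ṁ c_p (T_in − T) + Q̇.
τ = M/ṁ = 225.49 min; T_ss = T_in + Q̇/(ṁ c_p) = 11.9 + 7.26/(7.14·4.19) = 12.143 °C.
Integrating: T(t) = T_ss + (T₀ − T_ss) e^(−t/τ).
T(545) = 12.143 + (3.1573)·e^(−545/225.49) = 12.143 + (3.1573)·0.089193 = 12.424 °C.

12.4 °C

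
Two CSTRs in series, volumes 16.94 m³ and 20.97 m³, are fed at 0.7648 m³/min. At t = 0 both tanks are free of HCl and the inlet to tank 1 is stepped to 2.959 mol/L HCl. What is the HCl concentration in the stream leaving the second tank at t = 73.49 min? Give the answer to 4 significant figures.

Species balance on tank i: dCᵢ/dt = (Cᵢ₋₁ − Cᵢ)/τᵢ with τᵢ = Vᵢ/Q.
τ₁ = 16.94/0.7648 = 22.1496 min; τ₂ = 20.97/0.7648 = 27.4189 min.
Solving the cascade with C₁(0)=C₂(0)=0 gives C₂(t) = C_in[1 − (τ₁ e^(−t/τ₁) − τ₂ e^(−t/τ₂))/(τ₁ − τ₂)].
At t = 73.49: e^(−t/τ₁) = 0.0362290, e^(−t/τ₂) = 0.0685450.
C₂ = 2.959·[1 − (22.1496·0.0362290 − 27.4189·0.0685450)/(-5.26935)] = 2.959·0.795615 = 2.35423 mol/L.

2.354 mol/L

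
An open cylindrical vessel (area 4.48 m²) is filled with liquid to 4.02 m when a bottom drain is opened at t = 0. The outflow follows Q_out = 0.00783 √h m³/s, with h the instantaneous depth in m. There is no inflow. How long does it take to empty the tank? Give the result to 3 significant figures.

2290 s

With no inflow, A dh/dt = −0.00783 √h.
Separate and integrate: 2(√h − √h₀) = −(0.00783/A) t.
Set h = 0: 2√h₀ = (0.00783/A) t_empty ⇒ t_empty = 2A√h₀/0.00783.
t_empty = 2·4.48·√4.02/0.00783 = 8.9600·2.0050/0.00783 = 2294.3 s.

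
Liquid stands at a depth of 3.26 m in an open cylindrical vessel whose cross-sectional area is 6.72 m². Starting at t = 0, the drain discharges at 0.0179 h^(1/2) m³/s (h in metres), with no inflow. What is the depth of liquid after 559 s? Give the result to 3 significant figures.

1.13 m

With no inflow, A dh/dt = −0.0179 √h.
∫ h^(−1/2) dh = −(0.0179/A) ∫ dt, giving 2√h = 2√h₀ − (0.0179/A) t.
√h = √3.26 − 0.0179·559/(2·6.72) = 1.8055 − 0.74450 = 1.0610.
h = 1.0610² = 1.1258 m.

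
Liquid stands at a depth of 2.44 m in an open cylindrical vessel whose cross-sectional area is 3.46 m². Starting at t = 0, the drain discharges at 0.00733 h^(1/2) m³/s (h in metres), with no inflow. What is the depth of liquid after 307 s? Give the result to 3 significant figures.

1.53 m

Volume balance on the tank: A dh/dt = −0.00733 √h.
∫ h^(−1/2) dh = −(0.00733/A) ∫ dt, giving 2√h = 2√h₀ − (0.00733/A) t.
√h = √2.44 − 0.00733·307/(2·3.46) = 1.5620 − 0.32519 = 1.2369.
h = 1.2369² = 1.5298 m.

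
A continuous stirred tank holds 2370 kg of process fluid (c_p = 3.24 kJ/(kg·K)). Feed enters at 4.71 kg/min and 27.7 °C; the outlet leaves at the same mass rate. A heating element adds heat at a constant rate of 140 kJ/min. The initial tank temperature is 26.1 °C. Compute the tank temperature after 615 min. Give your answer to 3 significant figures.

33.7 °C

M c_p dT/dt = ṁ c_p (T_in − T) + Q̇.
τ = M/ṁ = 503.18 min; T_ss = T_in + Q̇/(ṁ c_p) = 27.7 + 140/(4.71·3.24) = 36.874 °C.
This is linear first-order; T(t) = T_ss + (T₀ − T_ss) e^(−t/τ).
T(615) = 36.874 + (-10.774)·e^(−615/503.18) = 36.874 + (-10.774)·0.29458 = 33.700 °C.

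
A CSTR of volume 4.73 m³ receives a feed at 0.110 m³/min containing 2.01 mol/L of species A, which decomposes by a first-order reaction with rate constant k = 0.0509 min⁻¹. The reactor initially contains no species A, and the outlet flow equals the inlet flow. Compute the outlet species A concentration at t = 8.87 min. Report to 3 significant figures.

0.304 mol/L

Species balance: V dC/dt = Q C_in − Q C − k V C.
This is linear with rate a = Q/V + k = 0.074156 min⁻¹.
C_ss = Q C_in/(Q + kV) = 0.63035 mol/L; C(t) = C_ss + (C₀ − C_ss) e^(−a t).
C(8.87) = 0.63035 + (-0.63035)·e^(−0.074156·8.87) = 0.63035 + (-0.63035)·0.51801 = 0.30382 mol/L.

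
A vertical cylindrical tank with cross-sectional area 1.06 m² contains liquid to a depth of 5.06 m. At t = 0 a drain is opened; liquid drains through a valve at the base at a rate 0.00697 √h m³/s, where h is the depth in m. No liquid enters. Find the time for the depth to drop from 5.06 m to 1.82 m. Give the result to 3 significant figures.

274 s

With no inflow, A dh/dt = −0.00697 √h.
Separate and integrate: 2(√h − √h₀) = −(0.00697/A) t.
t = 2A(√h₀ − √h)/0.00697 = 2·1.06·(√5.06 − √1.82)/0.00697
  = 2.1200 × (2.2494 − 1.3491) / 0.00697 = 273.86 s.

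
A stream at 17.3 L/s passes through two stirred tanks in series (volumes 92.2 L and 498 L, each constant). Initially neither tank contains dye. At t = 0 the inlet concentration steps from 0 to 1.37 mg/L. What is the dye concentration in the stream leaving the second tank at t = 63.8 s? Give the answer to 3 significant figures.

1.19 mg/L

Species balance on tank i: dCᵢ/dt = (Cᵢ₋₁ − Cᵢ)/τᵢ with τᵢ = Vᵢ/Q.
τ₁ = 92.2/17.3 = 5.3295 s; τ₂ = 498/17.3 = 28.786 s.
Solving the cascade with C₁(0)=C₂(0)=0 gives C₂(t) = C_in[1 − (τ₁ e^(−t/τ₁) − τ₂ e^(−t/τ₂))/(τ₁ − τ₂)].
At t = 63.8: e^(−t/τ₁) = 6.3241e-06, e^(−t/τ₂) = 0.10901.
C₂ = 1.37·[1 − (5.3295·6.3241e-06 − 28.786·0.10901)/(-23.457)] = 1.37·0.86623 = 1.1867 mg/L.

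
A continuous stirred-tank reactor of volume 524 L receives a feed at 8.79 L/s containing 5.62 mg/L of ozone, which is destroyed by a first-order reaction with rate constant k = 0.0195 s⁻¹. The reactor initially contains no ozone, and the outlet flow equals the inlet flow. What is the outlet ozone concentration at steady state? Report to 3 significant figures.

Accumulation = in − out − consumed: V dC/dt = Q C_in − Q C − k V C.
At steady state: 0 = Q C_in − (Q + kV) C_ss, so C_ss = Q C_in/(Q + kV).
C_ss = 8.79·5.62/(8.79 + 0.0195·524) = 49.400/19.008 = 2.5989 mg/L.

2.60 mg/L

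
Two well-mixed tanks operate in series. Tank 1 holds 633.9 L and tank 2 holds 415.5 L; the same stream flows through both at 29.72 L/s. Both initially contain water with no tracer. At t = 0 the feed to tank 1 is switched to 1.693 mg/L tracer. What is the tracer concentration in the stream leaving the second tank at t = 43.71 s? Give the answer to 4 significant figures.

1.201 mg/L

Species balance on tank i: dCᵢ/dt = (Cᵢ₋₁ − Cᵢ)/τᵢ with τᵢ = Vᵢ/Q.
τ₁ = 633.9/29.72 = 21.3291 s; τ₂ = 415.5/29.72 = 13.9805 s.
Solving the cascade with C₁(0)=C₂(0)=0 gives C₂(t) = C_in[1 − (τ₁ e^(−t/τ₁) − τ₂ e^(−t/τ₂))/(τ₁ − τ₂)].
At t = 43.71: e^(−t/τ₁) = 0.128823, e^(−t/τ₂) = 0.0438710.
C₂ = 1.693·[1 − (21.3291·0.128823 − 13.9805·0.0438710)/(7.34859)] = 1.693·0.709558 = 1.20128 mg/L.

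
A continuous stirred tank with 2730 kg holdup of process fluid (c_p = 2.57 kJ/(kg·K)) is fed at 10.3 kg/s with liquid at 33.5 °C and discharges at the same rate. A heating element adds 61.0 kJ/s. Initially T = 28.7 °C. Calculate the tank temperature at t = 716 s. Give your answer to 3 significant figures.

35.3 °C

M c_p dT/dt = ṁ c_p (T_in − T) + Q̇.
Rearrange: dT/dt = (T_ss − T)/τ with τ = M/ṁ = 265.05 s and T_ss = T_in + Q̇/(ṁ c_p) = 35.804 °C.
T approaches T_ss exponentially: T(t) = T_ss + (T₀ − T_ss) e^(−t/τ).
T(716) = 35.804 + (-7.1044)·e^(−716/265.05) = 35.804 + (-7.1044)·0.067112 = 35.328 °C.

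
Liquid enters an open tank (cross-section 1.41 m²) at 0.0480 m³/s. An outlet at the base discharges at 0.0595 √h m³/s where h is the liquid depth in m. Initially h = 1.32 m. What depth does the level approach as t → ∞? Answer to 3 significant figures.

0.651 m

Level balance: A dh/dt = 0.0480 − 0.0595 √h. Setting dh/dt = 0:
Q_in = 0.0595 √h_ss ⇒ √h_ss = 0.0480/0.0595 = 0.80672.
h_ss = 0.80672² = 0.65080 m. (Since h₀ = 1.32 m > h_ss, the level will fall toward this value.)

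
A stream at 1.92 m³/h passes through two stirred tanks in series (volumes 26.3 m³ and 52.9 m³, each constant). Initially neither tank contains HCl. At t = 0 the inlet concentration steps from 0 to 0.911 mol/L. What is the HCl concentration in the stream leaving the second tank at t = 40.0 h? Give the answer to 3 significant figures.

Time constants: τᵢ = Vᵢ/Q for each well-mixed tank.
τ₁ = 26.3/1.92 = 13.698 h; τ₂ = 52.9/1.92 = 27.552 h.
Tank 1: C₁ = C_in(1 − e^(−t/τ₁)). Tank 2 (τ₁ ≠ τ₂): C₂ = C_in[1 − (τ₁ e^(−t/τ₁) − τ₂ e^(−t/τ₂))/(τ₁ − τ₂)].
At t = 40.0: e^(−t/τ₁) = 0.053925, e^(−t/τ₂) = 0.23415.
C₂ = 0.911·[1 − (13.698·0.053925 − 27.552·0.23415)/(-13.854)] = 0.911·0.58766 = 0.53536 mol/L.

0.535 mol/L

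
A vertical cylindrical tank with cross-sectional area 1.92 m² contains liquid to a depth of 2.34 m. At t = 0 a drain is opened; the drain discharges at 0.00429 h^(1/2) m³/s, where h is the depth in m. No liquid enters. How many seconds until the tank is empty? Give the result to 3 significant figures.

A dh/dt = −Q_out = −0.00429 √h.
∫ h^(−1/2) dh = −(0.00429/A) ∫ dt, giving 2√h = 2√h₀ − (0.00429/A) t.
Tank is empty when √h = 0: t_empty = 2A√h₀/0.00429.
t_empty = 2·1.92·√2.34/0.00429 = 3.8400·1.5297/0.00429 = 1369.2 s.

1370 s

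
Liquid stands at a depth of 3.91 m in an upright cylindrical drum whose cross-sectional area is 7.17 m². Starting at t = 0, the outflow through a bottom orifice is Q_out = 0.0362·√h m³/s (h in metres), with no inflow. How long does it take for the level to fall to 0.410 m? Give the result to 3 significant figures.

A dh/dt = −Q_out = −0.0362 √h.
This is separable: 2 d(√h)/dt = −0.0362/A, so √h = √h₀ − (0.0362/(2A)) t.
t = 2A(√h₀ − √h)/0.0362 = 2·7.17·(√3.91 − √0.410)/0.0362
  = 14.340 × (1.9774 − 0.64031) / 0.0362 = 529.65 s.

530 s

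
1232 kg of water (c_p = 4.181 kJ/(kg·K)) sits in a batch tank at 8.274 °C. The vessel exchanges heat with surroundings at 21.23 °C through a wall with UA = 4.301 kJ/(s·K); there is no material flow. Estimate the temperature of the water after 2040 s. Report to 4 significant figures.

Energy balance: M c_p dT/dt = −UA(T − T_amb).
dT/dt = (T_ss − T)/τ with T_ss = T_amb = 21.2300 °C, τ = M c_p/UA = 1232·4.181/4.301 = 1197.63 s.
This is linear first-order; T(t) = T_ss + (T₀ − T_ss) e^(−t/τ).
T(2040) = 21.2300 + (-12.9560)·0.182069 = 18.8711 °C.

18.87 °C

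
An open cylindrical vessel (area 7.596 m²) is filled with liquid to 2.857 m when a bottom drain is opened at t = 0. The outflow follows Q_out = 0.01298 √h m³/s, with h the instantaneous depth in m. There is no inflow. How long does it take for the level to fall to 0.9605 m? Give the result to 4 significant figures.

831.2 s

A dh/dt = −Q_out = −0.01298 √h.
∫ h^(−1/2) dh = −(0.01298/A) ∫ dt, giving 2√h = 2√h₀ − (0.01298/A) t.
t = 2A(√h₀ − √h)/0.01298 = 2·7.596·(√2.857 − √0.9605)/0.01298
  = 15.1920 × (1.69027 − 0.980051) / 0.01298 = 831.247 s.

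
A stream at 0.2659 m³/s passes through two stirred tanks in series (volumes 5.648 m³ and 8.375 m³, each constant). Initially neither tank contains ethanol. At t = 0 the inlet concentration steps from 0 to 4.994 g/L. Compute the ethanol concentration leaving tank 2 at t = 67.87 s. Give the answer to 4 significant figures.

3.640 g/L

Each tank obeys Vᵢ dCᵢ/dt = Q(Cᵢ₋₁ − Cᵢ), so τᵢ = Vᵢ/Q.
τ₁ = 5.648/0.2659 = 21.2411 s; τ₂ = 8.375/0.2659 = 31.4968 s.
Tank 1: C₁ = C_in(1 − e^(−t/τ₁)). Tank 2 (τ₁ ≠ τ₂): C₂ = C_in[1 − (τ₁ e^(−t/τ₁) − τ₂ e^(−t/τ₂))/(τ₁ − τ₂)].
At t = 67.87: e^(−t/τ₁) = 0.0409573, e^(−t/τ₂) = 0.115924.
C₂ = 4.994·[1 − (21.2411·0.0409573 − 31.4968·0.115924)/(-10.2557)] = 4.994·0.728810 = 3.63968 g/L.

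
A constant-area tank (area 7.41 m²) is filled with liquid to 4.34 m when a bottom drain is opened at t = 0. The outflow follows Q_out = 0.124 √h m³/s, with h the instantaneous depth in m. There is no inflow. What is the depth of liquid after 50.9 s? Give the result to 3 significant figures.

With no inflow, A dh/dt = −0.124 √h.
Separate and integrate: 2(√h − √h₀) = −(0.124/A) t.
√h = √4.34 − 0.124·50.9/(2·7.41) = 2.0833 − 0.42588 = 1.6574.
h = 1.6574² = 2.7469 m.

2.75 m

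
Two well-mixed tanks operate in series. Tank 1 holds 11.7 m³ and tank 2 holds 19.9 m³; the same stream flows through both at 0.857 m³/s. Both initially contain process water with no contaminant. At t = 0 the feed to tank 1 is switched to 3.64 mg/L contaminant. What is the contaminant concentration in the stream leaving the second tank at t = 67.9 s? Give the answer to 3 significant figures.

3.20 mg/L

Time constants: τᵢ = Vᵢ/Q for each well-mixed tank.
τ₁ = 11.7/0.857 = 13.652 s; τ₂ = 19.9/0.857 = 23.221 s.
Solving the cascade with C₁(0)=C₂(0)=0 gives C₂(t) = C_in[1 − (τ₁ e^(−t/τ₁) − τ₂ e^(−t/τ₂))/(τ₁ − τ₂)].
At t = 67.9: e^(−t/τ₁) = 0.0069187, e^(−t/τ₂) = 0.053711.
C₂ = 3.64·[1 − (13.652·0.0069187 − 23.221·0.053711)/(-9.5683)] = 3.64·0.87952 = 3.2015 mg/L.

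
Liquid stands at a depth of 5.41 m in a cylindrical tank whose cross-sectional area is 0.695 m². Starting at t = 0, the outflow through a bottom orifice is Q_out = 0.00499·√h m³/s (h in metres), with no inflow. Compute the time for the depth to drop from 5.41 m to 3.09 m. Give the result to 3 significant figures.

Unsteady balance on liquid volume: A dh/dt = −0.00499 √h.
∫ h^(−1/2) dh = −(0.00499/A) ∫ dt, giving 2√h = 2√h₀ − (0.00499/A) t.
t = 2A(√h₀ − √h)/0.00499 = 2·0.695·(√5.41 − √3.09)/0.00499
  = 1.3900 × (2.3259 − 1.7578) / 0.00499 = 158.25 s.

158 s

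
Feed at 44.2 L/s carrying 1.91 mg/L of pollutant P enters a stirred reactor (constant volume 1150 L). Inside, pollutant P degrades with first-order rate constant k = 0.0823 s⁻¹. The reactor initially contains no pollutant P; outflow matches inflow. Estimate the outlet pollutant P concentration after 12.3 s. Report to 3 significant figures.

0.470 mg/L

Species balance: V dC/dt = Q C_in − Q C − k V C.
This is linear with rate a = Q/V + k = 0.12073 s⁻¹.
C_ss = Q C_in/(Q + kV) = 0.60803 mg/L; C(t) = C_ss + (C₀ − C_ss) e^(−a t).
C(12.3) = 0.60803 + (-0.60803)·e^(−0.12073·12.3) = 0.60803 + (-0.60803)·0.22649 = 0.47032 mg/L.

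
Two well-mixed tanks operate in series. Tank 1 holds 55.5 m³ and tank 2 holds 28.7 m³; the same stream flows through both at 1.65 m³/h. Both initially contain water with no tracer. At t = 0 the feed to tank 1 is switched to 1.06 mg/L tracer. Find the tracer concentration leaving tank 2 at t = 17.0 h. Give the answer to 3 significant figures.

0.163 mg/L

Time constants: τᵢ = Vᵢ/Q for each well-mixed tank.
τ₁ = 55.5/1.65 = 33.636 h; τ₂ = 28.7/1.65 = 17.394 h.
Tank 1: C₁ = C_in(1 − e^(−t/τ₁)). Tank 2 (τ₁ ≠ τ₂): C₂ = C_in[1 − (τ₁ e^(−t/τ₁) − τ₂ e^(−t/τ₂))/(τ₁ − τ₂)].
At t = 17.0: e^(−t/τ₁) = 0.60326, e^(−t/τ₂) = 0.37631.
C₂ = 1.06·[1 − (33.636·0.60326 − 17.394·0.37631)/(16.242)] = 1.06·0.15369 = 0.16292 mg/L.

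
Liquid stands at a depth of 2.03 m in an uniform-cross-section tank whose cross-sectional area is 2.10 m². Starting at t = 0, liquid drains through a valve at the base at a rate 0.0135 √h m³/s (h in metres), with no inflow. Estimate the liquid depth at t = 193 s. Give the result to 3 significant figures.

Volume balance on the tank: A dh/dt = −0.0135 √h.
Separate and integrate: 2(√h − √h₀) = −(0.0135/A) t.
√h = √2.03 − 0.0135·193/(2·2.10) = 1.4248 − 0.62036 = 0.80442.
h = 0.80442² = 0.64710 m.

0.647 m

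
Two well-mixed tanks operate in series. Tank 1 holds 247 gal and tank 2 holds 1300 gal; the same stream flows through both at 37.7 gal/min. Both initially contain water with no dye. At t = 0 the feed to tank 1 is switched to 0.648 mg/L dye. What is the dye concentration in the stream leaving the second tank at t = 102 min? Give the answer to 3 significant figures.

Time constants: τᵢ = Vᵢ/Q for each well-mixed tank.
τ₁ = 247/37.7 = 6.5517 min; τ₂ = 1300/37.7 = 34.483 min.
Solving the cascade with C₁(0)=C₂(0)=0 gives C₂(t) = C_in[1 − (τ₁ e^(−t/τ₁) − τ₂ e^(−t/τ₂))/(τ₁ − τ₂)].
At t = 102: e^(−t/τ₁) = 1.7327e-07, e^(−t/τ₂) = 0.051923.
C₂ = 0.648·[1 − (6.5517·1.7327e-07 − 34.483·0.051923)/(-27.931)] = 0.648·0.93590 = 0.60646 mg/L.

0.606 mg/L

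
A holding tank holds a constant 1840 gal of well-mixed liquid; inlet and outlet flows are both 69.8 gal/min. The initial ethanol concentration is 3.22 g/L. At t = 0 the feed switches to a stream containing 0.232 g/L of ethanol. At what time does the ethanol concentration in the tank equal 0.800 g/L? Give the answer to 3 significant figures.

43.8 min

Species balance: V dC/dt = Q(C_in − C) ⇒ τ = V/Q = 26.361 min.
C(t) = C_in + (C₀ − C_in) e^(−t/τ). Set C = 0.800 and solve for t:
e^(−t/τ) = (C − C_in)/(C₀ − C_in) = (0.800 − 0.232)/(3.22 − 0.232) = 0.19009
t = −τ ln(…) = 26.361 × 1.6602 = 43.766 min.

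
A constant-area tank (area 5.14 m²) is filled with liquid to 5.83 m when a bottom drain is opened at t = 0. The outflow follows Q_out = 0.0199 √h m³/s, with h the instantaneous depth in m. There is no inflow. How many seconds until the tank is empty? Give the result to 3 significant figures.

Accumulation of liquid (constant cross-section A): A dh/dt = −0.0199 √h.
Separate and integrate: 2(√h − √h₀) = −(0.0199/A) t.
Tank is empty when √h = 0: t_empty = 2A√h₀/0.0199.
t_empty = 2·5.14·√5.83/0.0199 = 10.280·2.4145/0.0199 = 1247.3 s.

1250 s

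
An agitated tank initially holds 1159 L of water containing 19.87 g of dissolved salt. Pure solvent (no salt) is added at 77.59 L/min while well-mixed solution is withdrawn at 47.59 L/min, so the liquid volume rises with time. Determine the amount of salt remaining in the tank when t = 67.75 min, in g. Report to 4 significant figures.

3.984 g

Let m(t) be the amount of salt. Volume: V(t) = V₀ + (Q_in − Q_out) t = 1159 + 30.0000 t; V(67.75) = 3191.50 L.
Species balance (pure solvent in): dm/dt = −Q_out · m/V(t).
dm/m = −Q_out dt/(V₀ + 30.0000 t); integrating gives ln(m/m₀) = −(Q_out/(Q_in−Q_out)) ln(V/V₀).
m = m₀ (V₀/V)^(Q_out/(Q_in−Q_out)) = 19.87 × (1159/3191.50)^(1.58633) = 3.98430 g.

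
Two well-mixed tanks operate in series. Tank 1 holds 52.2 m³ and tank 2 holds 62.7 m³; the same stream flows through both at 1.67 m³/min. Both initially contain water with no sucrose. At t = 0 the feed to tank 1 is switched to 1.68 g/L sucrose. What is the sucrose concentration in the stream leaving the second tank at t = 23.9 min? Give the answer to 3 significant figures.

0.260 g/L

Species balance on tank i: dCᵢ/dt = (Cᵢ₋₁ − Cᵢ)/τᵢ with τᵢ = Vᵢ/Q.
τ₁ = 52.2/1.67 = 31.257 min; τ₂ = 62.7/1.67 = 37.545 min.
Solving the cascade with C₁(0)=C₂(0)=0 gives C₂(t) = C_in[1 − (τ₁ e^(−t/τ₁) − τ₂ e^(−t/τ₂))/(τ₁ − τ₂)].
At t = 23.9: e^(−t/τ₁) = 0.46551, e^(−t/τ₂) = 0.52910.
C₂ = 1.68·[1 − (31.257·0.46551 − 37.545·0.52910)/(-6.2874)] = 1.68·0.15476 = 0.25999 g/L.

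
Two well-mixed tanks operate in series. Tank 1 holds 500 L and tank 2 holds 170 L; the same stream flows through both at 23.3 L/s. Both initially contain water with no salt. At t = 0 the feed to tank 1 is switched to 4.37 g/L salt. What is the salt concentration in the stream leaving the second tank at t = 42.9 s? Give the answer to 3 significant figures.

3.48 g/L

Each tank obeys Vᵢ dCᵢ/dt = Q(Cᵢ₋₁ − Cᵢ), so τᵢ = Vᵢ/Q.
τ₁ = 500/23.3 = 21.459 s; τ₂ = 170/23.3 = 7.2961 s.
Solving the cascade with C₁(0)=C₂(0)=0 gives C₂(t) = C_in[1 − (τ₁ e^(−t/τ₁) − τ₂ e^(−t/τ₂))/(τ₁ − τ₂)].
At t = 42.9: e^(−t/τ₁) = 0.13545, e^(−t/τ₂) = 0.0027953.
C₂ = 4.37·[1 − (21.459·0.13545 − 7.2961·0.0027953)/(14.163)] = 4.37·0.79621 = 3.4794 g/L.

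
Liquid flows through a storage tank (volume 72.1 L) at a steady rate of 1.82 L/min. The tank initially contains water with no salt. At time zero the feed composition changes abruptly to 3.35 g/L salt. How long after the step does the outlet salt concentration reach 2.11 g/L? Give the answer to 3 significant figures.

Species balance: V dC/dt = Q(C_in − C) ⇒ τ = V/Q = 39.615 min.
C(t) = C_in + (C₀ − C_in) e^(−t/τ). Set C = 2.11 and solve for t:
e^(−t/τ) = (C − C_in)/(C₀ − C_in) = (2.11 − 3.35)/(0 − 3.35) = 0.37015
t = −τ ln(…) = 39.615 × 0.99385 = 39.372 min.

39.4 min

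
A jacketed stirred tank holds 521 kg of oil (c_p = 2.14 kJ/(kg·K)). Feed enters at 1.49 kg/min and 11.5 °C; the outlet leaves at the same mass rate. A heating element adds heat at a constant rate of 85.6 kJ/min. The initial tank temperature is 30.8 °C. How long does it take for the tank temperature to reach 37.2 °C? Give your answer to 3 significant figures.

M c_p dT/dt = ṁ c_p (T_in − T) + Q̇.
τ = M/ṁ = 349.66 min; T_ss = T_in + Q̇/(ṁ c_p) = 38.346 °C.
T(t) = T_ss + (T₀ − T_ss) e^(−t/τ). Set T = 37.2:
e^(−t/τ) = (37.2 − 38.346)/(30.8 − 38.346) = 0.15183
t = −349.66 · ln(0.15183) = 659.12 min.

659 min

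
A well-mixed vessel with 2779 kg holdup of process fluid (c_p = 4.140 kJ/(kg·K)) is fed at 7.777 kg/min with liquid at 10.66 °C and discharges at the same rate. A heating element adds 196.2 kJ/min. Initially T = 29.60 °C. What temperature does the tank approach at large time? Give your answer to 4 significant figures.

16.75 °C

M c_p dT/dt = ṁ c_p (T_in − T) + Q̇.
At steady state dT/dt = 0 ⇒ T_ss = T_in + Q̇/(ṁ c_p) = 10.66 + 196.2/(7.777·4.140) = 16.7538 °C.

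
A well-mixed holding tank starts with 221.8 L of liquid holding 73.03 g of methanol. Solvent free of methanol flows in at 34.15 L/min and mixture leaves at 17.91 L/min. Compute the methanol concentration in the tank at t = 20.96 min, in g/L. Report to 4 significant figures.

Let m(t) be the amount of methanol. Volume: V(t) = V₀ + (Q_in − Q_out) t = 221.8 + 16.2400 t; V(20.96) = 562.190 L.
Species balance (pure solvent in): dm/dt = −Q_out · m/V(t).
dm/m = −Q_out dt/(V₀ + 16.2400 t); integrating gives ln(m/m₀) = −(Q_out/(Q_in−Q_out)) ln(V/V₀).
m = m₀ (V₀/V)^(Q_out/(Q_in−Q_out)) = 73.03 × (221.8/562.190)^(1.10283) = 26.1844 g.
C = m/V = 26.1844/562.190 = 0.0465757 g/L.

0.04658 g/L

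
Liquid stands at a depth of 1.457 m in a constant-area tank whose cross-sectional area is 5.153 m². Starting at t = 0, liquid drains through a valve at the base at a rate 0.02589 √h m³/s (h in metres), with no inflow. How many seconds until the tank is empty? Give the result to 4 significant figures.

480.5 s

With no inflow, A dh/dt = −0.02589 √h.
∫ h^(−1/2) dh = −(0.02589/A) ∫ dt, giving 2√h = 2√h₀ − (0.02589/A) t.
Set h = 0: 2√h₀ = (0.02589/A) t_empty ⇒ t_empty = 2A√h₀/0.02589.
t_empty = 2·5.153·√1.457/0.02589 = 10.3060·1.20706/0.02589 = 480.494 s.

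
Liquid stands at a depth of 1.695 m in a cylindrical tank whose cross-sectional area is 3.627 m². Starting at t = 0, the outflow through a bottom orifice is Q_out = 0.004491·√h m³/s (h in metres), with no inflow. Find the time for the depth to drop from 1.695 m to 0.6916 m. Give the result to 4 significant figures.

A dh/dt = −Q_out = −0.004491 √h.
This is separable: 2 d(√h)/dt = −0.004491/A, so √h = √h₀ − (0.004491/(2A)) t.
t = 2A(√h₀ − √h)/0.004491 = 2·3.627·(√1.695 − √0.6916)/0.004491
  = 7.25400 × (1.30192 − 0.831625) / 0.004491 = 759.638 s.

759.6 s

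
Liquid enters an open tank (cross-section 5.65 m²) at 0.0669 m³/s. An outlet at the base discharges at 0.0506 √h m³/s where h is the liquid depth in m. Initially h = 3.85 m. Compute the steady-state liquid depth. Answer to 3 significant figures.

Level balance: A dh/dt = 0.0669 − 0.0506 √h. Setting dh/dt = 0:
Q_in = 0.0506 √h_ss ⇒ √h_ss = 0.0669/0.0506 = 1.3221.
h_ss = 1.3221² = 1.7480 m. (Since h₀ = 3.85 m > h_ss, the level will fall toward this value.)

1.75 m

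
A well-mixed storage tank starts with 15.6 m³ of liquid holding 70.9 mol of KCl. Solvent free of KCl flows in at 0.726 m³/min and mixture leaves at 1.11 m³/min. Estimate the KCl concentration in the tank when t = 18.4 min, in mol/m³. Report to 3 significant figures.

1.45 mol/m³

Total volume: dV/dt = Q_in − Q_out = -0.38400 m³/min, so V(t) = 15.6 − 0.38400 t and V(18.4) = 8.5344 m³.
Solute balance: dm/dt = 0 − Q_out C = −Q_out m/V(t).
Separate: dm/m = −Q_out dt/V(t) ⇒ ln(m/m₀) = −(Q_out/(Q_in−Q_out)) ln(V/V₀).
m = m₀ (V₀/V)^(Q_out/(Q_in−Q_out)) = 70.9 × (15.6/8.5344)^(-2.8906) = 12.401 mol.
C = m/V = 12.401/8.5344 = 1.4530 mol/m³.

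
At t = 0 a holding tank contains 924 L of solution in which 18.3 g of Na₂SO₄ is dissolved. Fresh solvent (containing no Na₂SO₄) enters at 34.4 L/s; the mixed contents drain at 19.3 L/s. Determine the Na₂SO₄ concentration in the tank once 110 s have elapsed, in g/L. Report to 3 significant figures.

Let m(t) be the amount of Na₂SO₄. Volume: V(t) = V₀ + (Q_in − Q_out) t = 924 + 15.100 t; V(110) = 2585.0 L.
Species balance (pure solvent in): dm/dt = −Q_out · m/V(t).
Separate: dm/m = −Q_out dt/V(t) ⇒ ln(m/m₀) = −(Q_out/(Q_in−Q_out)) ln(V/V₀).
m = m₀ (V₀/V)^(Q_out/(Q_in−Q_out)) = 18.3 × (924/2585.0)^(1.2781) = 4.9135 g.
C = m/V = 4.9135/2585.0 = 0.0019008 g/L.

0.00190 g/L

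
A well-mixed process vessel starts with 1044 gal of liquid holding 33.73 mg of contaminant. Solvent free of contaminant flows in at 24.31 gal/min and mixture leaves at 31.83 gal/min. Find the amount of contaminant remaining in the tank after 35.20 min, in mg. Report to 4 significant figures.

9.783 mg

Let m(t) be the amount of contaminant. Volume: V(t) = V₀ + (Q_in − Q_out) t = 1044 − 7.52000 t; V(35.20) = 779.296 gal.
Solute balance: dm/dt = 0 − Q_out C = −Q_out m/V(t).
dm/m = −Q_out dt/(V₀ − 7.52000 t); integrating gives ln(m/m₀) = −(Q_out/(Q_in−Q_out)) ln(V/V₀).
m = m₀ (V₀/V)^(Q_out/(Q_in−Q_out)) = 33.73 × (1044/779.296)^(-4.23271) = 9.78296 mg.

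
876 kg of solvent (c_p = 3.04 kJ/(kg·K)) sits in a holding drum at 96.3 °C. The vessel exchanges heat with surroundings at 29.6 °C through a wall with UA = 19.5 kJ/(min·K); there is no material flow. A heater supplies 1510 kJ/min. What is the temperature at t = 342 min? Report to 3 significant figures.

106 °C

Energy balance: M c_p dT/dt = −UA(T − T_amb) + Q̇.
dT/dt = (T_ss − T)/τ with T_ss = T_amb + Q̇/UA = 29.6 + 1510/19.5 = 107.04 °C, τ = M c_p/UA = 876·3.04/19.5 = 136.57 min.
Solution: T(t) = T_ss + (T₀ − T_ss) e^(−t/τ).
T(342) = 107.04 + (-10.736)·0.081734 = 106.16 °C.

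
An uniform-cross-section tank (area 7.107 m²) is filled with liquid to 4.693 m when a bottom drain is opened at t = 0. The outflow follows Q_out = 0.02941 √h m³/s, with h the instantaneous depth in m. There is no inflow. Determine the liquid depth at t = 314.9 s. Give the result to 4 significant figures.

A dh/dt = −Q_out = −0.02941 √h.
Separate and integrate: 2(√h − √h₀) = −(0.02941/A) t.
√h = √4.693 − 0.02941·314.9/(2·7.107) = 2.16633 − 0.651555 = 1.51478.
h = 1.51478² = 2.29455 m.

2.295 m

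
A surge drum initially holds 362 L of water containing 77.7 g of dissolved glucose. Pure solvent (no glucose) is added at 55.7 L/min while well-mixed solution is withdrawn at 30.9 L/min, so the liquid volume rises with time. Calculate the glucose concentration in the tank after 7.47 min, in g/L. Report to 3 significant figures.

0.0848 g/L

Total volume: dV/dt = Q_in − Q_out = 24.800 L/min, so V(t) = 362 + 24.800 t and V(7.47) = 547.26 L.
Species balance (pure solvent in): dm/dt = −Q_out · m/V(t).
dm/m = −Q_out dt/(V₀ + 24.800 t); integrating gives ln(m/m₀) = −(Q_out/(Q_in−Q_out)) ln(V/V₀).
m = m₀ (V₀/V)^(Q_out/(Q_in−Q_out)) = 77.7 × (362/547.26)^(1.2460) = 46.429 g.
C = m/V = 46.429/547.26 = 0.084840 g/L.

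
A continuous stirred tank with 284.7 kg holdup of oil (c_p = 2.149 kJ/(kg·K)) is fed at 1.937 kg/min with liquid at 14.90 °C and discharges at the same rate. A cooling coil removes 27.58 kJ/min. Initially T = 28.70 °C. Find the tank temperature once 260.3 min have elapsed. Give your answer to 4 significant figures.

Energy balance: M c_p dT/dt = ṁ c_p (T_in − T) − 27.58.
Rearrange: dT/dt = (T_ss − T)/τ with τ = M/ṁ = 146.980 min and T_ss = T_in − Q̇/(ṁ c_p) = 8.27435 °C.
Solution: T(t) = T_ss + (T₀ − T_ss) e^(−t/τ).
T(260.3) = 8.27435 + (20.4256)·e^(−260.3/146.980) = 8.27435 + (20.4256)·0.170164 = 11.7501 °C.

11.75 °C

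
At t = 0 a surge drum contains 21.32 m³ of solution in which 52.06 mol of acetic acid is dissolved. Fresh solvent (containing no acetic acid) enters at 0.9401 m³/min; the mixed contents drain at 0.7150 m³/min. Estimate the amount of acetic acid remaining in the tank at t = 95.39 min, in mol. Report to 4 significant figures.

Let m(t) be the amount of acetic acid. Volume: V(t) = V₀ + (Q_in − Q_out) t = 21.32 + 0.225100 t; V(95.39) = 42.7923 m³.
Solute balance: dm/dt = 0 − Q_out C = −Q_out m/V(t).
dm/m = −Q_out dt/(V₀ + 0.225100 t); integrating gives ln(m/m₀) = −(Q_out/(Q_in−Q_out)) ln(V/V₀).
m = m₀ (V₀/V)^(Q_out/(Q_in−Q_out)) = 52.06 × (21.32/42.7923)^(3.17637) = 5.69383 mol.

5.694 mol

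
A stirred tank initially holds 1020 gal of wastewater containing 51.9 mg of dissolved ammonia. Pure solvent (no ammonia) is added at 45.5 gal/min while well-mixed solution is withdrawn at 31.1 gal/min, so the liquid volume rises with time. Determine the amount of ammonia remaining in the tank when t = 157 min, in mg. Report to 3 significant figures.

Total volume: dV/dt = Q_in − Q_out = 14.400 gal/min, so V(t) = 1020 + 14.400 t and V(157) = 3280.8 gal.
Solute balance: dm/dt = 0 − Q_out C = −Q_out m/V(t).
dm/m = −Q_out dt/(V₀ + 14.400 t); integrating gives ln(m/m₀) = −(Q_out/(Q_in−Q_out)) ln(V/V₀).
m = m₀ (V₀/V)^(Q_out/(Q_in−Q_out)) = 51.9 × (1020/3280.8)^(2.1597) = 4.1626 mg.

4.16 mg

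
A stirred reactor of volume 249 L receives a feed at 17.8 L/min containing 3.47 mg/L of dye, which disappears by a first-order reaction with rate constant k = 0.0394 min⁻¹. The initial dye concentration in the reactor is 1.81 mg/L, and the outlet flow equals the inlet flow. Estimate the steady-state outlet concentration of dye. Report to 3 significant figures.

2.24 mg/L

V dC/dt = Q(C_in − C) − k V C.
Steady state (dC/dt = 0): C_ss = Q C_in/(Q + kV) = C_in/(1 + kV/Q).
C_ss = 17.8·3.47/(17.8 + 0.0394·249) = 61.766/27.611 = 2.2370 mg/L.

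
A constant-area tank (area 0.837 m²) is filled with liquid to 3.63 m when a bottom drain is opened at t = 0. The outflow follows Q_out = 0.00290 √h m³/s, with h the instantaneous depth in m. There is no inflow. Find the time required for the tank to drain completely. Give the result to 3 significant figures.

With no inflow, A dh/dt = −0.00290 √h.
Separate and integrate: 2(√h − √h₀) = −(0.00290/A) t.
Set h = 0: 2√h₀ = (0.00290/A) t_empty ⇒ t_empty = 2A√h₀/0.00290.
t_empty = 2·0.837·√3.63/0.00290 = 1.6740·1.9053/0.00290 = 1099.8 s.

1100 s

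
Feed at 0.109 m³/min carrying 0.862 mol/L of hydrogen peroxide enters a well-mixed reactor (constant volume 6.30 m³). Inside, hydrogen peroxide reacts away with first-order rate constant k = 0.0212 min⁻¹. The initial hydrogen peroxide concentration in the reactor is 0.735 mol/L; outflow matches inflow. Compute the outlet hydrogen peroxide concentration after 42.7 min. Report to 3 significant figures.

Accumulation = in − out − consumed: V dC/dt = Q C_in − Q C − k V C.
dC/dt = (Q/V) C_in − (Q/V + k) C; effective rate a = Q/V + k = 0.017302 + 0.0212 = 0.038502 min⁻¹.
C_ss = Q C_in/(Q + kV) = 0.38736 mol/L; C(t) = C_ss + (C₀ − C_ss) e^(−a t).
C(42.7) = 0.38736 + (0.34764)·e^(−0.038502·42.7) = 0.38736 + (0.34764)·0.19320 = 0.45452 mol/L.

0.455 mol/L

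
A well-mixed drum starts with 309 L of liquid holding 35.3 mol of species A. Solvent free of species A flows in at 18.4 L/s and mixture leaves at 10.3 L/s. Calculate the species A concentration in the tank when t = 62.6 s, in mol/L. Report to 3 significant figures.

Let m(t) be the amount of species A. Volume: V(t) = V₀ + (Q_in − Q_out) t = 309 + 8.1000 t; V(62.6) = 816.06 L.
No species A enters, so dm/dt = −Q_out · (m/V).
Separate: dm/m = −Q_out dt/V(t) ⇒ ln(m/m₀) = −(Q_out/(Q_in−Q_out)) ln(V/V₀).
m = m₀ (V₀/V)^(Q_out/(Q_in−Q_out)) = 35.3 × (309/816.06)^(1.2716) = 10.267 mol.
C = m/V = 10.267/816.06 = 0.012582 mol/L.

0.0126 mol/L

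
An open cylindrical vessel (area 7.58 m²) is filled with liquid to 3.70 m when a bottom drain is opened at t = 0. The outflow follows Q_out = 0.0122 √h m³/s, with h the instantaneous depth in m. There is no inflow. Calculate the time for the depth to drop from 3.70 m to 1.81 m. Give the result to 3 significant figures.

718 s

Accumulation of liquid (constant cross-section A): A dh/dt = −0.0122 √h.
This is separable: 2 d(√h)/dt = −0.0122/A, so √h = √h₀ − (0.0122/(2A)) t.
t = 2A(√h₀ − √h)/0.0122 = 2·7.58·(√3.70 − √1.81)/0.0122
  = 15.160 × (1.9235 − 1.3454) / 0.0122 = 718.45 s.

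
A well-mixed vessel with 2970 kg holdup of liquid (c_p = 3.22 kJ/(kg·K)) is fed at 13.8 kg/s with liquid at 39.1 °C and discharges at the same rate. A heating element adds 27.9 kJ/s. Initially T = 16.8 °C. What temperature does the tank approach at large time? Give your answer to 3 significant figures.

Energy balance: M c_p dT/dt = ṁ c_p (T_in − T) + 27.9.
At steady state dT/dt = 0 ⇒ T_ss = T_in + Q̇/(ṁ c_p) = 39.1 + 27.9/(13.8·3.22) = 39.728 °C.

39.7 °C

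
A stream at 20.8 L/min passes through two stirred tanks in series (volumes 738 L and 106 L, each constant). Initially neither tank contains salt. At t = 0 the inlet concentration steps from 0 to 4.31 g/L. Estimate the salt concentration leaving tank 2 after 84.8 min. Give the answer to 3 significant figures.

Time constants: τᵢ = Vᵢ/Q for each well-mixed tank.
τ₁ = 738/20.8 = 35.481 min; τ₂ = 106/20.8 = 5.0962 min.
Tank 1: C₁ = C_in(1 − e^(−t/τ₁)). Tank 2 (τ₁ ≠ τ₂): C₂ = C_in[1 − (τ₁ e^(−t/τ₁) − τ₂ e^(−t/τ₂))/(τ₁ − τ₂)].
At t = 84.8: e^(−t/τ₁) = 0.091627, e^(−t/τ₂) = 5.9339e-08.
C₂ = 4.31·[1 − (35.481·0.091627 − 5.0962·5.9339e-08)/(30.385)] = 4.31·0.89300 = 3.8489 g/L.

3.85 g/L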